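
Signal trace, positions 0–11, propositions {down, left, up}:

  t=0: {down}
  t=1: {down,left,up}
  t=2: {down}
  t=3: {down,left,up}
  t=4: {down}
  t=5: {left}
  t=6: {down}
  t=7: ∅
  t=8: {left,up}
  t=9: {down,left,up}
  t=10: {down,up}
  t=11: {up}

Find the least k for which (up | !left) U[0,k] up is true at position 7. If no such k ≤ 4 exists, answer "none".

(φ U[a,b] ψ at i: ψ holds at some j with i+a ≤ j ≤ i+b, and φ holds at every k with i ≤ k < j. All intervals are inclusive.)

Need earliest j ≥ 7 with up, and (up | !left) at every k in [7,j-1].
  j=7: rhs fails.
  j=8: rhs holds; lhs holds on [7,7]. k = 1.

1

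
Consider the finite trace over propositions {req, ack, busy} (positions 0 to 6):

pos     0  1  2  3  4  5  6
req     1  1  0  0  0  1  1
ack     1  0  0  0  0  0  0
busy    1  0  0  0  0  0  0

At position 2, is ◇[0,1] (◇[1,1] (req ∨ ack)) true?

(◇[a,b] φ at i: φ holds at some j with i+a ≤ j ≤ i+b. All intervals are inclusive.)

Check ◇[1,1] (req ∨ ack) at each j in [2,3]:
  j=2: fails (none in [3,3])
  j=3: fails (none in [4,4])
No position in the window satisfies it → formula fails.

False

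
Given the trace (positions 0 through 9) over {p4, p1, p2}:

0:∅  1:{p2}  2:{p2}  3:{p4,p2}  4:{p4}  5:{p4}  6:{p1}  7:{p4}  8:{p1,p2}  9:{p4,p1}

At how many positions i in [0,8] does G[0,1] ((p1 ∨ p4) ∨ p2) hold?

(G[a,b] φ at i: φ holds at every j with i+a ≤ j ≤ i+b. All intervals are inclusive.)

Evaluate at each i in [0,8]:
  i=0: ✗ (fails at j=0)
  i=1: ✓ (all of [1,2])
  i=2: ✓ (all of [2,3])
  i=3: ✓ (all of [3,4])
  i=4: ✓ (all of [4,5])
  i=5: ✓ (all of [5,6])
  i=6: ✓ (all of [6,7])
  i=7: ✓ (all of [7,8])
  i=8: ✓ (all of [8,9])
Positions where it holds: {1, 2, 3, 4, 5, 6, 7, 8} → 8.

8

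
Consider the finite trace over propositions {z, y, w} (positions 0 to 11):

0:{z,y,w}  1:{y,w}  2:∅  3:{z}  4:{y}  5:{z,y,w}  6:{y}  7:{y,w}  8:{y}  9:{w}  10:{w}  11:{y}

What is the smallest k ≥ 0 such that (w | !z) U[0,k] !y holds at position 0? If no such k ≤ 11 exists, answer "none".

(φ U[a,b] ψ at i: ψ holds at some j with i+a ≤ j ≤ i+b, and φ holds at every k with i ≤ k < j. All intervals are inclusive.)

Need earliest j ≥ 0 with !y, and (w | !z) at every k in [0,j-1].
  j=0: rhs fails.
  j=1: rhs fails.
  j=2: rhs holds; lhs holds on [0,1]. k = 2.

2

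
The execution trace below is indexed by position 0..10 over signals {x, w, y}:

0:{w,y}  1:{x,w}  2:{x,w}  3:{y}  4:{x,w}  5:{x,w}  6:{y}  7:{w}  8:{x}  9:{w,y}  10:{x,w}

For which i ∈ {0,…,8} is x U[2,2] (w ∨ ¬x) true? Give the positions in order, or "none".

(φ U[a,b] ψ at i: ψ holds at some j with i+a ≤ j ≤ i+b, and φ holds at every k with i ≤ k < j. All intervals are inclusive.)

Evaluate at each i in [0,8]:
  i=0: ✗ (lhs fails at k=0 before rhs at j=2)
  i=1: ✓ (rhs at j=3; lhs holds on [1,2])
  i=2: ✗ (lhs fails at k=3 before rhs at j=4)
  i=3: ✗ (lhs fails at k=3 before rhs at j=5)
  i=4: ✓ (rhs at j=6; lhs holds on [4,5])
  i=5: ✗ (lhs fails at k=6 before rhs at j=7)
  i=6: ✗ (no rhs in [8,8])
  i=7: ✗ (lhs fails at k=7 before rhs at j=9)
  i=8: ✗ (lhs fails at k=9 before rhs at j=10)

1, 4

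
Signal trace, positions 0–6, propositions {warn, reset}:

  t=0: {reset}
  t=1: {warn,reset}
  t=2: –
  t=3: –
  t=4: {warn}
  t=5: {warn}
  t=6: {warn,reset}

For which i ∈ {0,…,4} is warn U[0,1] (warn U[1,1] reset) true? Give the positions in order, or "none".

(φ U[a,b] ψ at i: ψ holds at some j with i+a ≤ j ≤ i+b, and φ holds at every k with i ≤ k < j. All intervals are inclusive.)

Evaluate at each i in [0,4]:
  i=0: ✗ (no rhs in [0,1])
  i=1: ✗ (no rhs in [1,2])
  i=2: ✗ (no rhs in [2,3])
  i=3: ✗ (no rhs in [3,4])
  i=4: ✓ (rhs at j=5; lhs holds on [4,4])

4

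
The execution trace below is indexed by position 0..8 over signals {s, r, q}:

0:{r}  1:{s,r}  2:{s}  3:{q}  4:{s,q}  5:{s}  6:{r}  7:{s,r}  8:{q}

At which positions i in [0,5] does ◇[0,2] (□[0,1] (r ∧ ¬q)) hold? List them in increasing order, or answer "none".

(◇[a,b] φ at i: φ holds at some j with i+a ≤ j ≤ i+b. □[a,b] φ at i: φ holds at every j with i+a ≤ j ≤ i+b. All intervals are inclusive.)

Evaluate at each i in [0,5]:
  i=0: ✓ (witness j=0)
  i=1: ✗ (none in [1,3])
  i=2: ✗ (none in [2,4])
  i=3: ✗ (none in [3,5])
  i=4: ✓ (witness j=6)
  i=5: ✓ (witness j=6)

0, 4, 5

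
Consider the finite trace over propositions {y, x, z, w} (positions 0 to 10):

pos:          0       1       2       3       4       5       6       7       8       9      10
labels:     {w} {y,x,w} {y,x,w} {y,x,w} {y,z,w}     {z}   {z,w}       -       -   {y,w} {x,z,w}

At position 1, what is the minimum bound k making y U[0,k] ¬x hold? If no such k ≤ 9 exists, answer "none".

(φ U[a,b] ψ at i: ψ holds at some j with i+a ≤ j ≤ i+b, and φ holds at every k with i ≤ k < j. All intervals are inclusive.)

Need earliest j ≥ 1 with ¬x, and y at every k in [1,j-1].
  j=1: rhs fails.
  j=2: rhs fails.
  j=3: rhs fails.
  j=4: rhs holds; lhs holds on [1,3]. k = 3.

3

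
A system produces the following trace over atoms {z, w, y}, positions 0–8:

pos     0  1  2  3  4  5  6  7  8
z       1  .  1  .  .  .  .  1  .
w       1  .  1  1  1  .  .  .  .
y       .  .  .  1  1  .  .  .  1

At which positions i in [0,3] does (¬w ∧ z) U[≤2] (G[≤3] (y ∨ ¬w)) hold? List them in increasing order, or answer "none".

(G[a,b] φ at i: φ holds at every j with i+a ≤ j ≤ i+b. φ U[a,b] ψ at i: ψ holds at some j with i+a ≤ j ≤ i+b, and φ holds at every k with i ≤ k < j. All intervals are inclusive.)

3

Evaluate at each i in [0,3]:
  i=0: ✗ (no rhs in [0,2])
  i=1: ✗ (lhs fails at k=1 before rhs at j=3)
  i=2: ✗ (lhs fails at k=2 before rhs at j=3)
  i=3: ✓ (rhs at j=3)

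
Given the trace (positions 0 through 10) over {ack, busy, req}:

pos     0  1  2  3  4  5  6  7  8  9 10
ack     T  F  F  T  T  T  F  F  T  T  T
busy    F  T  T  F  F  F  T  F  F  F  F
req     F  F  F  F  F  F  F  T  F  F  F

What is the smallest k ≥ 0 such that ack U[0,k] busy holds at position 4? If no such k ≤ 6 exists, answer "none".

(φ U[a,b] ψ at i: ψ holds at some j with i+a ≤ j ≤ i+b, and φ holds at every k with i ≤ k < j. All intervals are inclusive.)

Need earliest j ≥ 4 with busy, and ack at every k in [4,j-1].
  j=4: rhs fails.
  j=5: rhs fails.
  j=6: rhs holds; lhs holds on [4,5]. k = 2.

2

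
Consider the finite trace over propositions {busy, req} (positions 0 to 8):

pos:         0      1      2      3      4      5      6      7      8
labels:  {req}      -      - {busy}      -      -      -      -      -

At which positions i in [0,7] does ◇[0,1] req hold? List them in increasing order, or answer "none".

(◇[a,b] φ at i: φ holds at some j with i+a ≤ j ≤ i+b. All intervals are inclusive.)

0

Evaluate at each i in [0,7]:
  i=0: ✓ (witness j=0)
  i=1: ✗ (none in [1,2])
  i=2: ✗ (none in [2,3])
  i=3: ✗ (none in [3,4])
  i=4: ✗ (none in [4,5])
  i=5: ✗ (none in [5,6])
  i=6: ✗ (none in [6,7])
  i=7: ✗ (none in [7,8])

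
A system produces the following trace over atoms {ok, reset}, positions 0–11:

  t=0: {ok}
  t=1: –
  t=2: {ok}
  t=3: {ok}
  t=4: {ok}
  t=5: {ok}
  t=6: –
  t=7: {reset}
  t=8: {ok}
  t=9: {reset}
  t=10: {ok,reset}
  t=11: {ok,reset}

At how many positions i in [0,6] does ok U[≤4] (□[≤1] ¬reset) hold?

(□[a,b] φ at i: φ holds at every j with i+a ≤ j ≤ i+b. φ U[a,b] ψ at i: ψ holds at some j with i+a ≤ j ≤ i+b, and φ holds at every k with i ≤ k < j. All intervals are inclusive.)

Evaluate at each i in [0,6]:
  i=0: ✓ (rhs at j=0)
  i=1: ✓ (rhs at j=1)
  i=2: ✓ (rhs at j=2)
  i=3: ✓ (rhs at j=3)
  i=4: ✓ (rhs at j=4)
  i=5: ✓ (rhs at j=5)
  i=6: ✗ (no rhs in [6,10])
Positions where it holds: {0, 1, 2, 3, 4, 5} → 6.

6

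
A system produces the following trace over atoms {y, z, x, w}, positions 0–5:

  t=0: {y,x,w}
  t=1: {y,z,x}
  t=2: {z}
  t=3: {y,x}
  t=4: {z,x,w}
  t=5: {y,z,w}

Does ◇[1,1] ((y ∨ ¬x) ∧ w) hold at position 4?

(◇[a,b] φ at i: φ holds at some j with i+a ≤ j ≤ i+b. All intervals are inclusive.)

Check ((y ∨ ¬x) ∧ w) at each j in [5,5]:
  j=5: true
Found at j=5 → formula holds.

True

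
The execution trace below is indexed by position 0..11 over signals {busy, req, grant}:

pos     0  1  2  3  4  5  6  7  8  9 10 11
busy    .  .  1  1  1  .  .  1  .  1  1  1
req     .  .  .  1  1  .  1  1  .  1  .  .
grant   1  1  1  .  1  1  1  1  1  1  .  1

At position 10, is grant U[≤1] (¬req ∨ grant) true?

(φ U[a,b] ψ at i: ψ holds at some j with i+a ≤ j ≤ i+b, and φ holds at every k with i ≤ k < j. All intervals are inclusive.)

Need some j in [10,11] with (¬req ∨ grant), and grant at every k in [10,j-1].
  j=10: (¬req ∨ grant) holds; no prefix to check → satisfied.

Holds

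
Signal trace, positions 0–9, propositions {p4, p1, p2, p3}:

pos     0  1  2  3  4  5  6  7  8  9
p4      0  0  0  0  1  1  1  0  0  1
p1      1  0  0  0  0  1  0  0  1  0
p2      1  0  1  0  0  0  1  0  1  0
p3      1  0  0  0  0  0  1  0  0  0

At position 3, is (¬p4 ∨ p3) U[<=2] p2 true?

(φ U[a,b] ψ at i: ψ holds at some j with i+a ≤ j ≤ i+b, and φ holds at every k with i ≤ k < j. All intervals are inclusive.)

False

Need some j in [3,5] with p2, and (¬p4 ∨ p3) at every k in [3,j-1].
  j=3: p2 false.
  j=4: p2 false.
  j=5: p2 false.
No j in the window works → until fails.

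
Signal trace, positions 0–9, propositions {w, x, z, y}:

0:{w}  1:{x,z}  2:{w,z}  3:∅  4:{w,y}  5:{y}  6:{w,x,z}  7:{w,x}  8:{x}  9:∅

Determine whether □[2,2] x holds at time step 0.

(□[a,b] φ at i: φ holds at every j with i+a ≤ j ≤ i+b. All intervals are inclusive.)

Does not hold

Check x at every j in [2,2]:
  j=2: false
Fails at j=2 → formula fails.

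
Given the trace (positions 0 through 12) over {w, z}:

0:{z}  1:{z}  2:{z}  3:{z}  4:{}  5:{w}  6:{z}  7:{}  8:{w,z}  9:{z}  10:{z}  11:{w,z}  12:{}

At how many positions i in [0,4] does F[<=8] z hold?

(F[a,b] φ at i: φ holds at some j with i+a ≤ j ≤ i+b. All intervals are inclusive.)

5

Evaluate at each i in [0,4]:
  i=0: ✓ (witness j=0)
  i=1: ✓ (witness j=1)
  i=2: ✓ (witness j=2)
  i=3: ✓ (witness j=3)
  i=4: ✓ (witness j=6)
Positions where it holds: {0, 1, 2, 3, 4} → 5.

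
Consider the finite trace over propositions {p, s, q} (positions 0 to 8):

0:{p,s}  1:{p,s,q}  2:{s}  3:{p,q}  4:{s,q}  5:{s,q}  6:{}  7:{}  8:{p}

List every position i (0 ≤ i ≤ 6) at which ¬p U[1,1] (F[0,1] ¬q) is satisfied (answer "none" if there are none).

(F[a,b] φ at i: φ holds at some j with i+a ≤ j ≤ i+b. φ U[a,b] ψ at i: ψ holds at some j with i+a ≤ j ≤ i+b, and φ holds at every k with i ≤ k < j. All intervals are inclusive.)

4, 5, 6

Evaluate at each i in [0,6]:
  i=0: ✗ (lhs fails at k=0 before rhs at j=1)
  i=1: ✗ (lhs fails at k=1 before rhs at j=2)
  i=2: ✗ (no rhs in [3,3])
  i=3: ✗ (no rhs in [4,4])
  i=4: ✓ (rhs at j=5; lhs holds on [4,4])
  i=5: ✓ (rhs at j=6; lhs holds on [5,5])
  i=6: ✓ (rhs at j=7; lhs holds on [6,6])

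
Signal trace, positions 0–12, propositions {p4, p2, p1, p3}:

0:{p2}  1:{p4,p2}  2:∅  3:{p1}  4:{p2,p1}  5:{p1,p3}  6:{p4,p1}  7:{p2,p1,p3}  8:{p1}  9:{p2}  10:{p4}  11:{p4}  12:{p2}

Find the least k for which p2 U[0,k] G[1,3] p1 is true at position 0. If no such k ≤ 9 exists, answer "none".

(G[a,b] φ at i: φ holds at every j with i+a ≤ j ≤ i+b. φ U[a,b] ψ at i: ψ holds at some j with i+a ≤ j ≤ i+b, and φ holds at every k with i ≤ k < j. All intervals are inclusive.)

2

Need earliest j ≥ 0 with G[1,3] p1, and p2 at every k in [0,j-1].
  j=0: rhs fails.
  j=1: rhs fails.
  j=2: rhs holds; lhs holds on [0,1]. k = 2.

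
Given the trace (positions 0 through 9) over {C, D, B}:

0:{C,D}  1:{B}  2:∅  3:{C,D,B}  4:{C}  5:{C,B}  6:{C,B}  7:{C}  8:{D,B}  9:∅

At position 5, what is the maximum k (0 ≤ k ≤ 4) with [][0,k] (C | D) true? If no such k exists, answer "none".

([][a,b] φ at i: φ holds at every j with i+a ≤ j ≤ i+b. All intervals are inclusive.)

(C | D) must hold from j=5 onward; find where it first fails.
  j=5: holds
  j=6: holds
  j=7: holds
  j=8: holds
  j=9: fails
Holds on [5,8], so largest k = 3.

3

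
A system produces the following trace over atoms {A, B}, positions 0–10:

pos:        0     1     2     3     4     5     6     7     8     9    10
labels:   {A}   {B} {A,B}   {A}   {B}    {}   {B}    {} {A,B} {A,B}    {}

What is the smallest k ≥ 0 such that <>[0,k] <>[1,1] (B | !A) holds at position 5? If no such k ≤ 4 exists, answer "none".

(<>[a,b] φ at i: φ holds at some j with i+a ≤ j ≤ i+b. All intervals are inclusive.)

0

Scan j = 5,6,… for <>[1,1] (B | !A):
  j=5: holds
First hit at j=5, so smallest k = 5-5 = 0.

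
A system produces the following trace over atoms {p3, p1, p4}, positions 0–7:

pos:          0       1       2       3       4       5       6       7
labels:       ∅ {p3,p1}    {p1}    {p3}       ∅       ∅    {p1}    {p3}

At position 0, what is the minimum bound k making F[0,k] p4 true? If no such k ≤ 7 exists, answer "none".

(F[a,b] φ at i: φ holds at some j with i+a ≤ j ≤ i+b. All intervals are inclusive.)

Scan j = 0,1,… for p4:
  j=0: fails
  j=1: fails
  j=2: fails
  j=3: fails
  j=4: fails
  j=5: fails
  j=6: fails
  j=7: fails
No j in [0,7] satisfies it → none.

none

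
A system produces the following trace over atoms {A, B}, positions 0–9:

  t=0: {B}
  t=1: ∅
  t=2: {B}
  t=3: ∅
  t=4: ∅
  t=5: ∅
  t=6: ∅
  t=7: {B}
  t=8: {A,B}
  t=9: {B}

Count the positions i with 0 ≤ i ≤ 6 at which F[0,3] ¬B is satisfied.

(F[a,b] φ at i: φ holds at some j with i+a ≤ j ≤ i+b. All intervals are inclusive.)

Evaluate at each i in [0,6]:
  i=0: ✓ (witness j=1)
  i=1: ✓ (witness j=1)
  i=2: ✓ (witness j=3)
  i=3: ✓ (witness j=3)
  i=4: ✓ (witness j=4)
  i=5: ✓ (witness j=5)
  i=6: ✓ (witness j=6)
Positions where it holds: {0, 1, 2, 3, 4, 5, 6} → 7.

7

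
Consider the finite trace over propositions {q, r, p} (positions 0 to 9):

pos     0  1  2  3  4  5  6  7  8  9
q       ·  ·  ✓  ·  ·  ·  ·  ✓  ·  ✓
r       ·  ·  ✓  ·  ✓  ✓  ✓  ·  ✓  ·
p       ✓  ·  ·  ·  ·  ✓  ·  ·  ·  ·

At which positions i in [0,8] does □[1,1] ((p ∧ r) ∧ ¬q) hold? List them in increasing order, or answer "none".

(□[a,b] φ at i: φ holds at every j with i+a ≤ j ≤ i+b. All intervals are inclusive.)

Evaluate at each i in [0,8]:
  i=0: ✗ (fails at j=1)
  i=1: ✗ (fails at j=2)
  i=2: ✗ (fails at j=3)
  i=3: ✗ (fails at j=4)
  i=4: ✓ (all of [5,5])
  i=5: ✗ (fails at j=6)
  i=6: ✗ (fails at j=7)
  i=7: ✗ (fails at j=8)
  i=8: ✗ (fails at j=9)

4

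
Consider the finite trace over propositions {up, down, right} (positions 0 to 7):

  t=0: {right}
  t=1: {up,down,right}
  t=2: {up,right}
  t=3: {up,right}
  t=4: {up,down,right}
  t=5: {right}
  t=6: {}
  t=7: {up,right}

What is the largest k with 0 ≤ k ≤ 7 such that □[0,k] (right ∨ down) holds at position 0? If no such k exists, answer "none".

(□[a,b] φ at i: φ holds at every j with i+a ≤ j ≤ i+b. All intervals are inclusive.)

(right ∨ down) must hold from j=0 onward; find where it first fails.
  j=0: holds
  j=1: holds
  j=2: holds
  j=3: holds
  j=4: holds
  j=5: holds
  j=6: fails
Holds on [0,5], so largest k = 5.

5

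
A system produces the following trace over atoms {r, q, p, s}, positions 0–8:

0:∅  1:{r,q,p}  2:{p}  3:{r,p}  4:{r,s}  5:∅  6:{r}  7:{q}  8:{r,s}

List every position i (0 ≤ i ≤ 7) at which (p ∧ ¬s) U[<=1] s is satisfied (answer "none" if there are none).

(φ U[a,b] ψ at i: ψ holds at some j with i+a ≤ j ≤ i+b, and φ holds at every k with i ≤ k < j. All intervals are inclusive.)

3, 4

Evaluate at each i in [0,7]:
  i=0: ✗ (no rhs in [0,1])
  i=1: ✗ (no rhs in [1,2])
  i=2: ✗ (no rhs in [2,3])
  i=3: ✓ (rhs at j=4; lhs holds on [3,3])
  i=4: ✓ (rhs at j=4)
  i=5: ✗ (no rhs in [5,6])
  i=6: ✗ (no rhs in [6,7])
  i=7: ✗ (lhs fails at k=7 before rhs at j=8)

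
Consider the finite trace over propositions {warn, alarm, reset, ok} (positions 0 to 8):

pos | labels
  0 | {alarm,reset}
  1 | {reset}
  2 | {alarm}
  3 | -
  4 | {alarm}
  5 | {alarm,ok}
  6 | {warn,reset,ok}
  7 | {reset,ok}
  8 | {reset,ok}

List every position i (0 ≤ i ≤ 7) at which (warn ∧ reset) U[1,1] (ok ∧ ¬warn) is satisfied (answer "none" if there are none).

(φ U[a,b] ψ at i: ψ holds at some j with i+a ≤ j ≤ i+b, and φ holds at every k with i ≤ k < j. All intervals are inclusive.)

Evaluate at each i in [0,7]:
  i=0: ✗ (no rhs in [1,1])
  i=1: ✗ (no rhs in [2,2])
  i=2: ✗ (no rhs in [3,3])
  i=3: ✗ (no rhs in [4,4])
  i=4: ✗ (lhs fails at k=4 before rhs at j=5)
  i=5: ✗ (no rhs in [6,6])
  i=6: ✓ (rhs at j=7; lhs holds on [6,6])
  i=7: ✗ (lhs fails at k=7 before rhs at j=8)

6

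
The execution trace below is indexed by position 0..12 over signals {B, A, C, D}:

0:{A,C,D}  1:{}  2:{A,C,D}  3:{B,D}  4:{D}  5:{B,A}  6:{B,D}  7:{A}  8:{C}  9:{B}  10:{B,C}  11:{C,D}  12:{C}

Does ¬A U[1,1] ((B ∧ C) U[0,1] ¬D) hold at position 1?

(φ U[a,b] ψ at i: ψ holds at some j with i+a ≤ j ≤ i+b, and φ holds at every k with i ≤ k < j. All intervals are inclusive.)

Need some j in [2,2] with ((B ∧ C) U[0,1] ¬D), and ¬A at every k in [1,j-1].
  j=2: ((B ∧ C) U[0,1] ¬D) — fails.
No j in the window works → until fails.

Does not hold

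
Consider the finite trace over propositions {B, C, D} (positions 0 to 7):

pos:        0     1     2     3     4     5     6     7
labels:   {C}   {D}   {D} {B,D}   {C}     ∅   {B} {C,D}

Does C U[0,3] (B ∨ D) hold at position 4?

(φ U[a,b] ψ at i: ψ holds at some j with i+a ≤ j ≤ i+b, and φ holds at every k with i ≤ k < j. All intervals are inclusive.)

No

Need some j in [4,7] with (B ∨ D), and C at every k in [4,j-1].
  j=4: (B ∨ D) false.
  j=5: (B ∨ D) false.
  j=6: (B ∨ D) holds, but C fails at k=5 → not this j.
  j=7: (B ∨ D) holds, but C fails at k=5 → not this j.
No j in the window works → until fails.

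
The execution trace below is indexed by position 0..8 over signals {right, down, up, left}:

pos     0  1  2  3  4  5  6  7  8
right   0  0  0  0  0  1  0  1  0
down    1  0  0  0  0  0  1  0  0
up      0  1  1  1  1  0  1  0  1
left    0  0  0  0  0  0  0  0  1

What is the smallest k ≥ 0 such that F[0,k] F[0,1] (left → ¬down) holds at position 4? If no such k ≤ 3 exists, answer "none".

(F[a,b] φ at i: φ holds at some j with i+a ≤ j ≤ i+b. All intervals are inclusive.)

0

Scan j = 4,5,… for F[0,1] (left → ¬down):
  j=4: holds
First hit at j=4, so smallest k = 4-4 = 0.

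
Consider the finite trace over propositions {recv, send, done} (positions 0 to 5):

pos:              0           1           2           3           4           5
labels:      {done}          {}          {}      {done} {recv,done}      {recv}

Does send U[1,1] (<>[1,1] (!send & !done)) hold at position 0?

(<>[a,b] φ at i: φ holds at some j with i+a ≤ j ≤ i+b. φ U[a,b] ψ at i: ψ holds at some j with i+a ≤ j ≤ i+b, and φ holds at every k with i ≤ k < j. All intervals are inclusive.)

Need some j in [1,1] with <>[1,1] (!send & !done), and send at every k in [0,j-1].
  j=1: <>[1,1] (!send & !done) holds, but send fails at k=0 → not this j.
No j in the window works → until fails.

No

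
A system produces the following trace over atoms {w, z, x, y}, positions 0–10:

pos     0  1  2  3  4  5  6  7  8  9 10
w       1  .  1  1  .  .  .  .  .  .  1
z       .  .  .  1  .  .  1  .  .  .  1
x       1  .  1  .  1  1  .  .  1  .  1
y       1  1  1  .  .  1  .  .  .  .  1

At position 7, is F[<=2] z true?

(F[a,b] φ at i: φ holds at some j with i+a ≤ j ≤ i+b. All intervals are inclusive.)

False

Check z at each j in [7,9]:
  j=7: false
  j=8: false
  j=9: false
No position in the window satisfies it → formula fails.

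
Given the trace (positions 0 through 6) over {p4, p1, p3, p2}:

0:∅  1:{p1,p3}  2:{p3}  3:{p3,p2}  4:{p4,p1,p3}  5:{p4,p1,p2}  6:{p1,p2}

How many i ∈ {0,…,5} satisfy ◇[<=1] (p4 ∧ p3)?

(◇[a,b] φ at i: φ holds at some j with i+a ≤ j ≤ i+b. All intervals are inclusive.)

2

Evaluate at each i in [0,5]:
  i=0: ✗ (none in [0,1])
  i=1: ✗ (none in [1,2])
  i=2: ✗ (none in [2,3])
  i=3: ✓ (witness j=4)
  i=4: ✓ (witness j=4)
  i=5: ✗ (none in [5,6])
Positions where it holds: {3, 4} → 2.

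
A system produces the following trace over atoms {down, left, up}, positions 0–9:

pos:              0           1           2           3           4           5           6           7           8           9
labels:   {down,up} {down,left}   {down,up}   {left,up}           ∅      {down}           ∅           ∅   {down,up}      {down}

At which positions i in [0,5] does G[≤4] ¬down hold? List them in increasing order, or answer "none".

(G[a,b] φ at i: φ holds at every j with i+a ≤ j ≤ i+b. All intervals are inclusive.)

none

Evaluate at each i in [0,5]:
  i=0: ✗ (fails at j=0)
  i=1: ✗ (fails at j=1)
  i=2: ✗ (fails at j=2)
  i=3: ✗ (fails at j=5)
  i=4: ✗ (fails at j=5)
  i=5: ✗ (fails at j=5)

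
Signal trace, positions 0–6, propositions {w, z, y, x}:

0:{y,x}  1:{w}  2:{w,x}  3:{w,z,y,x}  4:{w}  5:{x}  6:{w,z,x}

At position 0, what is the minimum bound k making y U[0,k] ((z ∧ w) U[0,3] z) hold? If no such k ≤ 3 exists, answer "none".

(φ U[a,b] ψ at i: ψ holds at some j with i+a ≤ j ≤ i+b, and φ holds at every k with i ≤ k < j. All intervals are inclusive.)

none

Need earliest j ≥ 0 with ((z ∧ w) U[0,3] z), and y at every k in [0,j-1].
  j=0: rhs fails.
  j=1: rhs fails.
  j=2: rhs fails.
  j=3: rhs holds but lhs fails at k=1.
No witness within the range → none.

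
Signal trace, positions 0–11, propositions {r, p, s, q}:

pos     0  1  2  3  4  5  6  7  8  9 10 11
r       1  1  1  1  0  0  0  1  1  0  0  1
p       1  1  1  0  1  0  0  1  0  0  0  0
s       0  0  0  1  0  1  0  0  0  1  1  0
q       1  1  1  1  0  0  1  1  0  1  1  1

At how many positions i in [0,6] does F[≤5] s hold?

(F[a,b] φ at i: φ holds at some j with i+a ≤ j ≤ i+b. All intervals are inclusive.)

7

Evaluate at each i in [0,6]:
  i=0: ✓ (witness j=3)
  i=1: ✓ (witness j=3)
  i=2: ✓ (witness j=3)
  i=3: ✓ (witness j=3)
  i=4: ✓ (witness j=5)
  i=5: ✓ (witness j=5)
  i=6: ✓ (witness j=9)
Positions where it holds: {0, 1, 2, 3, 4, 5, 6} → 7.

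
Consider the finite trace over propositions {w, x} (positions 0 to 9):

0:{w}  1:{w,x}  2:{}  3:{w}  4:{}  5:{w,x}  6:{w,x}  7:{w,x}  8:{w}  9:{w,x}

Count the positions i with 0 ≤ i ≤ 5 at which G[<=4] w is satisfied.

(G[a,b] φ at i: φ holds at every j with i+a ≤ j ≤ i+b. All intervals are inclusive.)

1

Evaluate at each i in [0,5]:
  i=0: ✗ (fails at j=2)
  i=1: ✗ (fails at j=2)
  i=2: ✗ (fails at j=2)
  i=3: ✗ (fails at j=4)
  i=4: ✗ (fails at j=4)
  i=5: ✓ (all of [5,9])
Positions where it holds: {5} → 1.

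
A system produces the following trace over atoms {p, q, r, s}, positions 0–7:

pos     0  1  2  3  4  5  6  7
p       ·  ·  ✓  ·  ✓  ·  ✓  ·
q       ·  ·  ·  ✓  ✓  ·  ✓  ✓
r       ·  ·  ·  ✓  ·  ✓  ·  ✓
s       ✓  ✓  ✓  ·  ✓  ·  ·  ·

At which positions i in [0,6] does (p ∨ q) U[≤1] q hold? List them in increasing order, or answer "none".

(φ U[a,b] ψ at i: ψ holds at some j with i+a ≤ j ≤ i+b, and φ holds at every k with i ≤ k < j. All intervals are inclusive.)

Evaluate at each i in [0,6]:
  i=0: ✗ (no rhs in [0,1])
  i=1: ✗ (no rhs in [1,2])
  i=2: ✓ (rhs at j=3; lhs holds on [2,2])
  i=3: ✓ (rhs at j=3)
  i=4: ✓ (rhs at j=4)
  i=5: ✗ (lhs fails at k=5 before rhs at j=6)
  i=6: ✓ (rhs at j=6)

2, 3, 4, 6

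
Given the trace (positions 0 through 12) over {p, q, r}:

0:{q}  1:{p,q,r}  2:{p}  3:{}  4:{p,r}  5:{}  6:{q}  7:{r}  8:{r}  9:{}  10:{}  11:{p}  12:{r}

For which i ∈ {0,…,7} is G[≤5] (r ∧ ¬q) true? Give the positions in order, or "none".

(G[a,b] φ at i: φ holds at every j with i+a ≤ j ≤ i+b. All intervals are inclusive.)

none

Evaluate at each i in [0,7]:
  i=0: ✗ (fails at j=0)
  i=1: ✗ (fails at j=1)
  i=2: ✗ (fails at j=2)
  i=3: ✗ (fails at j=3)
  i=4: ✗ (fails at j=5)
  i=5: ✗ (fails at j=5)
  i=6: ✗ (fails at j=6)
  i=7: ✗ (fails at j=9)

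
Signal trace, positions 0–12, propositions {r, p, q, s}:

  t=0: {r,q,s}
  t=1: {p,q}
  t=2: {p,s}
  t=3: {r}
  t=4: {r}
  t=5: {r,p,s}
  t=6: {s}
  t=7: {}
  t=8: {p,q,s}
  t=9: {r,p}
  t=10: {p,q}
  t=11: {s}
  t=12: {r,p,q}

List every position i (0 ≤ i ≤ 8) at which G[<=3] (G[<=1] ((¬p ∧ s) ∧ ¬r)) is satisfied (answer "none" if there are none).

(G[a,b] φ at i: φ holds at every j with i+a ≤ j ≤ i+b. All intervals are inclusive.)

Evaluate at each i in [0,8]:
  i=0: ✗ (fails at j=0)
  i=1: ✗ (fails at j=1)
  i=2: ✗ (fails at j=2)
  i=3: ✗ (fails at j=3)
  i=4: ✗ (fails at j=4)
  i=5: ✗ (fails at j=5)
  i=6: ✗ (fails at j=6)
  i=7: ✗ (fails at j=7)
  i=8: ✗ (fails at j=8)

none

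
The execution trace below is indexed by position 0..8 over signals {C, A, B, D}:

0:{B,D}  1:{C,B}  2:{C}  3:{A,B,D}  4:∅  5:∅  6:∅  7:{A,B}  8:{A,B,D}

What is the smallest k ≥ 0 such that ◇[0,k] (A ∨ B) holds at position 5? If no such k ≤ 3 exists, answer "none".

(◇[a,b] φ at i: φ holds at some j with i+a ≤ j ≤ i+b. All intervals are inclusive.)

2

Scan j = 5,6,… for (A ∨ B):
  j=5: fails
  j=6: fails
  j=7: holds
First hit at j=7, so smallest k = 7-5 = 2.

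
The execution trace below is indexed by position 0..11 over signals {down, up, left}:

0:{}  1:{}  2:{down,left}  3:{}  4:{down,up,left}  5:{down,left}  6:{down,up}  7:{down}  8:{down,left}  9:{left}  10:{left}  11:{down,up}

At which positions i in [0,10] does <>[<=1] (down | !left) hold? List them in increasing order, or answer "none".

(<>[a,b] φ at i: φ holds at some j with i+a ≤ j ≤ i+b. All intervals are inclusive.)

Evaluate at each i in [0,10]:
  i=0: ✓ (witness j=0)
  i=1: ✓ (witness j=1)
  i=2: ✓ (witness j=2)
  i=3: ✓ (witness j=3)
  i=4: ✓ (witness j=4)
  i=5: ✓ (witness j=5)
  i=6: ✓ (witness j=6)
  i=7: ✓ (witness j=7)
  i=8: ✓ (witness j=8)
  i=9: ✗ (none in [9,10])
  i=10: ✓ (witness j=11)

0, 1, 2, 3, 4, 5, 6, 7, 8, 10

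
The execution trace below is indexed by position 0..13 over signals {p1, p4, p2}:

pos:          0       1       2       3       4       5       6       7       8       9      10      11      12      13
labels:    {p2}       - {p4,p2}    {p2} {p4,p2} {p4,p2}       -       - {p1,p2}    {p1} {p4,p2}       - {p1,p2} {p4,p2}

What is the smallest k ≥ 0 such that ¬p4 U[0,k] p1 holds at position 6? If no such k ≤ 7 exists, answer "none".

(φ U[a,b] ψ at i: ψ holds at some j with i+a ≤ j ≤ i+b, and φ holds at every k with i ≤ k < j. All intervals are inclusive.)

2

Need earliest j ≥ 6 with p1, and ¬p4 at every k in [6,j-1].
  j=6: rhs fails.
  j=7: rhs fails.
  j=8: rhs holds; lhs holds on [6,7]. k = 2.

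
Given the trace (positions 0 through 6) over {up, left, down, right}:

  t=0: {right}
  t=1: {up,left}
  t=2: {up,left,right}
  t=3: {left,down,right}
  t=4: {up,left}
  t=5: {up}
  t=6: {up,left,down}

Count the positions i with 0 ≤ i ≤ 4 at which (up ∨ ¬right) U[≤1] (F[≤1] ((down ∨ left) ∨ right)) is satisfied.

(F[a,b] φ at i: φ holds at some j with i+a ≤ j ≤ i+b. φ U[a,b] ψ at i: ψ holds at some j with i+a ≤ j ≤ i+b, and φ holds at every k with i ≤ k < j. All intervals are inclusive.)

5

Evaluate at each i in [0,4]:
  i=0: ✓ (rhs at j=0)
  i=1: ✓ (rhs at j=1)
  i=2: ✓ (rhs at j=2)
  i=3: ✓ (rhs at j=3)
  i=4: ✓ (rhs at j=4)
Positions where it holds: {0, 1, 2, 3, 4} → 5.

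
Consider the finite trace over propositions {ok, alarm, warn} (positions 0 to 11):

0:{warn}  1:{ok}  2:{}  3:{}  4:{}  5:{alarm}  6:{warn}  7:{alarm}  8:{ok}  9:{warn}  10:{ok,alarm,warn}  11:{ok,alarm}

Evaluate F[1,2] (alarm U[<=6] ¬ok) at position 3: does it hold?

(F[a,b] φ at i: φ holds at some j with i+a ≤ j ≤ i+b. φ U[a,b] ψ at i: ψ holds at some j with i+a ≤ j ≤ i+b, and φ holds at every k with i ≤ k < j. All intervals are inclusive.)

Holds

Check (alarm U[<=6] ¬ok) at each j in [4,5]:
  j=4: holds
  j=5: holds
Found at j=4 → formula holds.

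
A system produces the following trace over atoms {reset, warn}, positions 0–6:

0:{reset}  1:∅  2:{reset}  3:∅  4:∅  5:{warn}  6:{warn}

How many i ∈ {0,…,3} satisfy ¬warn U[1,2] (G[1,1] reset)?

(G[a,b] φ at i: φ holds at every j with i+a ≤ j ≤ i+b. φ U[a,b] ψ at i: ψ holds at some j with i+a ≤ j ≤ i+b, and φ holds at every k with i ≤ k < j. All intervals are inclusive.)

1

Evaluate at each i in [0,3]:
  i=0: ✓ (rhs at j=1; lhs holds on [0,0])
  i=1: ✗ (no rhs in [2,3])
  i=2: ✗ (no rhs in [3,4])
  i=3: ✗ (no rhs in [4,5])
Positions where it holds: {0} → 1.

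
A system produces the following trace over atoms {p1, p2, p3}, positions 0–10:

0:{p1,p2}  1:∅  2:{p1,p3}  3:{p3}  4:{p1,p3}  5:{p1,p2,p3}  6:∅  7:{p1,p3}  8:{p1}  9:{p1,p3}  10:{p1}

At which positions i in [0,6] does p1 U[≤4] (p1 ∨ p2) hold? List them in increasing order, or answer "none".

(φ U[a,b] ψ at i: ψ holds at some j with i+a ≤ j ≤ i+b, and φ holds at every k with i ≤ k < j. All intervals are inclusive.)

Evaluate at each i in [0,6]:
  i=0: ✓ (rhs at j=0)
  i=1: ✗ (lhs fails at k=1 before rhs at j=2)
  i=2: ✓ (rhs at j=2)
  i=3: ✗ (lhs fails at k=3 before rhs at j=4)
  i=4: ✓ (rhs at j=4)
  i=5: ✓ (rhs at j=5)
  i=6: ✗ (lhs fails at k=6 before rhs at j=7)

0, 2, 4, 5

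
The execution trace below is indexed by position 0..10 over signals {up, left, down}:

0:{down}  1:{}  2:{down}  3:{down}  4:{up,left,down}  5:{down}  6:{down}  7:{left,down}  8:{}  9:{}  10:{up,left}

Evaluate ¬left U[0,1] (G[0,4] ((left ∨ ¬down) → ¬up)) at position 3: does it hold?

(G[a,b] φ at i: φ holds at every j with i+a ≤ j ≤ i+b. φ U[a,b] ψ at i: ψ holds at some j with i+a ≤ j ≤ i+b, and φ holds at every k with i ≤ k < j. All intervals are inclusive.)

Need some j in [3,4] with G[0,4] ((left ∨ ¬down) → ¬up), and ¬left at every k in [3,j-1].
  j=3: G[0,4] ((left ∨ ¬down) → ¬up) — fails at 4.
  j=4: G[0,4] ((left ∨ ¬down) → ¬up) — fails at 4.
No j in the window works → until fails.

No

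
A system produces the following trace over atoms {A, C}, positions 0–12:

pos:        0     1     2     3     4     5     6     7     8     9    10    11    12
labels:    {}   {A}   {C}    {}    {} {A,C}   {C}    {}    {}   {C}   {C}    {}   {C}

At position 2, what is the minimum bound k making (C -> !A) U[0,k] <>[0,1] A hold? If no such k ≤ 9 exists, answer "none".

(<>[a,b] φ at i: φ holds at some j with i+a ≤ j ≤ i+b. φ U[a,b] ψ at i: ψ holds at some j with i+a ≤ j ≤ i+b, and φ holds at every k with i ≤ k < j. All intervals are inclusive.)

Need earliest j ≥ 2 with <>[0,1] A, and (C -> !A) at every k in [2,j-1].
  j=2: rhs fails.
  j=3: rhs fails.
  j=4: rhs holds; lhs holds on [2,3]. k = 2.

2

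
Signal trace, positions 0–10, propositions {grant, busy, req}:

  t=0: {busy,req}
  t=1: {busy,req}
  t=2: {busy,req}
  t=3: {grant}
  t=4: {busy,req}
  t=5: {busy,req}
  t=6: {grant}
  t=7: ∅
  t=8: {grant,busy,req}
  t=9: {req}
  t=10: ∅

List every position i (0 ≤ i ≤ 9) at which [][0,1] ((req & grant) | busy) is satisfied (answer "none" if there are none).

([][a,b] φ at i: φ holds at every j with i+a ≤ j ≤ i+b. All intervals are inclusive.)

0, 1, 4

Evaluate at each i in [0,9]:
  i=0: ✓ (all of [0,1])
  i=1: ✓ (all of [1,2])
  i=2: ✗ (fails at j=3)
  i=3: ✗ (fails at j=3)
  i=4: ✓ (all of [4,5])
  i=5: ✗ (fails at j=6)
  i=6: ✗ (fails at j=6)
  i=7: ✗ (fails at j=7)
  i=8: ✗ (fails at j=9)
  i=9: ✗ (fails at j=9)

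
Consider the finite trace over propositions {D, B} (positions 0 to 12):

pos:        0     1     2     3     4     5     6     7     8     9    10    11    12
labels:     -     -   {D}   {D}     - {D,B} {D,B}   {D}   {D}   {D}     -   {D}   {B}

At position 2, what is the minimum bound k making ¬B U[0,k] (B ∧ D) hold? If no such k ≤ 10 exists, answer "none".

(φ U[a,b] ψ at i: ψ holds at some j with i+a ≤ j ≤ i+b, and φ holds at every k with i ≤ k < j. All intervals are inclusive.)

3

Need earliest j ≥ 2 with (B ∧ D), and ¬B at every k in [2,j-1].
  j=2: rhs fails.
  j=3: rhs fails.
  j=4: rhs fails.
  j=5: rhs holds; lhs holds on [2,4]. k = 3.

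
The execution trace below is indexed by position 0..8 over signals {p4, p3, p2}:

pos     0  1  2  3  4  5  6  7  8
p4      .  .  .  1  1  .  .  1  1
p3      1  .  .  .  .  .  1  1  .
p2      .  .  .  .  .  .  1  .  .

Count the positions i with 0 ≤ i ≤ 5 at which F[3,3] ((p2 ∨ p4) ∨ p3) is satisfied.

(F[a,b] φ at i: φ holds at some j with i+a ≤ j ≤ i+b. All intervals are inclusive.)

Evaluate at each i in [0,5]:
  i=0: ✓ (witness j=3)
  i=1: ✓ (witness j=4)
  i=2: ✗ (none in [5,5])
  i=3: ✓ (witness j=6)
  i=4: ✓ (witness j=7)
  i=5: ✓ (witness j=8)
Positions where it holds: {0, 1, 3, 4, 5} → 5.

5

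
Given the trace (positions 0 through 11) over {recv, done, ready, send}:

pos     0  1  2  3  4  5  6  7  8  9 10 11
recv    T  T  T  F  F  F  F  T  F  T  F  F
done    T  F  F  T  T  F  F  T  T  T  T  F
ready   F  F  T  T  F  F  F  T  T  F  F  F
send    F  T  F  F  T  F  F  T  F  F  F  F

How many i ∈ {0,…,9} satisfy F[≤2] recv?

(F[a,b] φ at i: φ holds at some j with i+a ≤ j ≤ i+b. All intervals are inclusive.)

Evaluate at each i in [0,9]:
  i=0: ✓ (witness j=0)
  i=1: ✓ (witness j=1)
  i=2: ✓ (witness j=2)
  i=3: ✗ (none in [3,5])
  i=4: ✗ (none in [4,6])
  i=5: ✓ (witness j=7)
  i=6: ✓ (witness j=7)
  i=7: ✓ (witness j=7)
  i=8: ✓ (witness j=9)
  i=9: ✓ (witness j=9)
Positions where it holds: {0, 1, 2, 5, 6, 7, 8, 9} → 8.

8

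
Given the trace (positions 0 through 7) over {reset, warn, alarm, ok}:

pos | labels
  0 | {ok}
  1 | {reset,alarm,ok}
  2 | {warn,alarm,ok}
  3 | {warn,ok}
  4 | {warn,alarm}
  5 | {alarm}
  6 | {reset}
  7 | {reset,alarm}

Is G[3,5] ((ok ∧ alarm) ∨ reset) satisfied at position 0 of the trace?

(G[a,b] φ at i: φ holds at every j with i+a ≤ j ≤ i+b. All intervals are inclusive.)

Check ((ok ∧ alarm) ∨ reset) at every j in [3,5]:
  j=3: false
  j=4: false
  j=5: false
Fails at j=3 → formula fails.

False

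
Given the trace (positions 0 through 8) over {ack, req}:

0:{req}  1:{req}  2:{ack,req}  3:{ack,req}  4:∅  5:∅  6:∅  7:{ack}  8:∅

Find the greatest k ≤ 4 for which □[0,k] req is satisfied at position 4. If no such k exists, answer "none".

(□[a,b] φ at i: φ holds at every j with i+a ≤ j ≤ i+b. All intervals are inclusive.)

none

req must hold from j=4 onward; find where it first fails.
  j=4: fails → no k works.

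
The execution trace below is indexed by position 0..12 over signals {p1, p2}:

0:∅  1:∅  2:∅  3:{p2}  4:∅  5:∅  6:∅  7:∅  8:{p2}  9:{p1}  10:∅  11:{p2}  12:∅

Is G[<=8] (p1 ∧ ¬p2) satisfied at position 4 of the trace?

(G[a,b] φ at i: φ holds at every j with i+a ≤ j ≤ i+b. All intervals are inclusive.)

Check (p1 ∧ ¬p2) at every j in [4,12]:
  j=4: false
  j=5: false
  j=6: false
  j=7: false
  j=8: false
  j=9: true
  j=10: false
  j=11: false
  j=12: false
Fails at j=4 → formula fails.

Does not hold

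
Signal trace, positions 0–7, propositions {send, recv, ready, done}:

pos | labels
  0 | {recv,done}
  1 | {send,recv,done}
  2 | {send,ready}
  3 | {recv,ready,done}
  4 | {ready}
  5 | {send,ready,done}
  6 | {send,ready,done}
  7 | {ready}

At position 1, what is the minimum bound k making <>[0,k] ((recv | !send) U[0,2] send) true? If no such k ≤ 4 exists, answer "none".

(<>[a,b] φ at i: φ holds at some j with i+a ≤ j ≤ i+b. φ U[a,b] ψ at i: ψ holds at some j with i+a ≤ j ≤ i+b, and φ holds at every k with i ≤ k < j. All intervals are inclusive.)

0

Scan j = 1,2,… for ((recv | !send) U[0,2] send):
  j=1: holds
First hit at j=1, so smallest k = 1-1 = 0.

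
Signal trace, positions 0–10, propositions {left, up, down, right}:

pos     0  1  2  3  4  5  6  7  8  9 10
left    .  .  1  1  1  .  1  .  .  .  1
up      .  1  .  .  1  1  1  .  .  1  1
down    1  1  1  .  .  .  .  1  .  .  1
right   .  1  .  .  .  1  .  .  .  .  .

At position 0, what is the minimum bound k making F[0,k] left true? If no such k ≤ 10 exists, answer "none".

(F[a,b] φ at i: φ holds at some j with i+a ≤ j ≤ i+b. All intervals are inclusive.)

2

Scan j = 0,1,… for left:
  j=0: fails
  j=1: fails
  j=2: holds
First hit at j=2, so smallest k = 2-0 = 2.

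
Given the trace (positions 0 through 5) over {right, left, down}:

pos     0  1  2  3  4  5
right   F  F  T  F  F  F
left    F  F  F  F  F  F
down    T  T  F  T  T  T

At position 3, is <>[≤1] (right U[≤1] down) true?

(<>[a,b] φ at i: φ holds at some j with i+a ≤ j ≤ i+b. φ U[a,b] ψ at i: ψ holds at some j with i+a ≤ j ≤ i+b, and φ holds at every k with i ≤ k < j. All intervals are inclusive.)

Check (right U[≤1] down) at each j in [3,4]:
  j=3: holds
  j=4: holds
Found at j=3 → formula holds.

Yes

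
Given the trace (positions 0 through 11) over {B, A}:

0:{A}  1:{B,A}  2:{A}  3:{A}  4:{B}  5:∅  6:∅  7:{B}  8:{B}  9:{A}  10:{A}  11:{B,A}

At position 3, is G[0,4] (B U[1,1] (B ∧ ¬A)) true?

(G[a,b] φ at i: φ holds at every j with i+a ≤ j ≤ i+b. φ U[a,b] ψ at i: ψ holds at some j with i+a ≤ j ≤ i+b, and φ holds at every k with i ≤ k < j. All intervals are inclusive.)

Check (B U[1,1] (B ∧ ¬A)) at every j in [3,7]:
  j=3: fails
  j=4: fails
  j=5: fails
  j=6: fails
  j=7: holds
Fails at j=3 → formula fails.

Does not hold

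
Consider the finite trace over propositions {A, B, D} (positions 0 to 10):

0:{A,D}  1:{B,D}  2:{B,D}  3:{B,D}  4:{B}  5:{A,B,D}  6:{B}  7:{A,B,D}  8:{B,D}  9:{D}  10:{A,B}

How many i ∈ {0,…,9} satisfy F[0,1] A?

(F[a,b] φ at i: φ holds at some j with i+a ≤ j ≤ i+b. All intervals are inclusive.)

6

Evaluate at each i in [0,9]:
  i=0: ✓ (witness j=0)
  i=1: ✗ (none in [1,2])
  i=2: ✗ (none in [2,3])
  i=3: ✗ (none in [3,4])
  i=4: ✓ (witness j=5)
  i=5: ✓ (witness j=5)
  i=6: ✓ (witness j=7)
  i=7: ✓ (witness j=7)
  i=8: ✗ (none in [8,9])
  i=9: ✓ (witness j=10)
Positions where it holds: {0, 4, 5, 6, 7, 9} → 6.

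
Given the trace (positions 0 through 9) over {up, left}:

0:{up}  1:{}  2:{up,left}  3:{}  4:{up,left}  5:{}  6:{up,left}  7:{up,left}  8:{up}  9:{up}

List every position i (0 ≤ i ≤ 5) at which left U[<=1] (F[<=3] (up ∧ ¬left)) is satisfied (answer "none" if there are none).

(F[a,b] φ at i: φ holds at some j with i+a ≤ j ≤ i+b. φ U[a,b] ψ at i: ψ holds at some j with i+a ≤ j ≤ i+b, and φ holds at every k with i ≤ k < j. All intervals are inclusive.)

0, 4, 5

Evaluate at each i in [0,5]:
  i=0: ✓ (rhs at j=0)
  i=1: ✗ (no rhs in [1,2])
  i=2: ✗ (no rhs in [2,3])
  i=3: ✗ (no rhs in [3,4])
  i=4: ✓ (rhs at j=5; lhs holds on [4,4])
  i=5: ✓ (rhs at j=5)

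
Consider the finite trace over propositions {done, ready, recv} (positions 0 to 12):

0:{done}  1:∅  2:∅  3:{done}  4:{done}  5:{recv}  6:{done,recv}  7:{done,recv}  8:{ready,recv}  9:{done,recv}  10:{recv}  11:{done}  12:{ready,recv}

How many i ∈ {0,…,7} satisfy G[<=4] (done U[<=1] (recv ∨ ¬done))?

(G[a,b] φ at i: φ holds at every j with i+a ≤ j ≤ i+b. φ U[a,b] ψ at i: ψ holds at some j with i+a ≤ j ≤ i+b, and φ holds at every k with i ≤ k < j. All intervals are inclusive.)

4

Evaluate at each i in [0,7]:
  i=0: ✗ (fails at j=3)
  i=1: ✗ (fails at j=3)
  i=2: ✗ (fails at j=3)
  i=3: ✗ (fails at j=3)
  i=4: ✓ (all of [4,8])
  i=5: ✓ (all of [5,9])
  i=6: ✓ (all of [6,10])
  i=7: ✓ (all of [7,11])
Positions where it holds: {4, 5, 6, 7} → 4.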